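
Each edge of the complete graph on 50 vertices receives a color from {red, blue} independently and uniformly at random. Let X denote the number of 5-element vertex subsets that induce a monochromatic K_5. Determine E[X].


Let X = Σ_S X_S over the C(50, 5) = 2118760 subsets S of size 5, where X_S = 1 if the K_5 on S is monochromatic.
For a fixed S, the K_5 on S has C(5, 2) = 10 edges. P[all 10 edges red] = (1/2)^10, and likewise for blue, so P[monochromatic] = 2·(1/2)^10 = 2^{1 − 10} = 1/512.
By linearity of expectation: E[X] = C(50, 5) · 2^{1 − 10} = 2118760 · 1/512 = 264845/64.
Numerically: E[X] ≈ 4138.2031.

E[X] = C(50,5)·2^(1−C(5,2)) = 264845/64 ≈ 4138.2031.


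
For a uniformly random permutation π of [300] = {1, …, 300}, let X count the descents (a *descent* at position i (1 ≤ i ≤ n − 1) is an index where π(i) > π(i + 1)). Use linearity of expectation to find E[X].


Write X = Σ X_I over i = 1, …, 299, with X_I the indicator of one descent.
There are 299 indicators.
For each fixed i, the pair (π(i), π(i+1)) is a uniformly random ordered pair of distinct values from {1, …, 300}; by symmetry P[π(i) > π(i+1)] = 1/2.
By linearity: E[X] = 299 · (1/2) = (300 − 1) · (1/2) = 299/2 ≈ 149.5000.

E[X] = 299/2 = 149.5000.


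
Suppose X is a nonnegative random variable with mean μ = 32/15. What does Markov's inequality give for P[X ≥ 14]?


μ = E[X] = 32/15, a = 14.
Markov: P[X ≥ 14] ≤ μ/a = (32/15)/14 = 16/105.
Numerically: ≈ 0.1524.
(Since a = 14 > μ = 2.1333, the bound 16/105 is < 1 and informative.)

P[X ≥ 14] ≤ 16/105 ≈ 0.1524.


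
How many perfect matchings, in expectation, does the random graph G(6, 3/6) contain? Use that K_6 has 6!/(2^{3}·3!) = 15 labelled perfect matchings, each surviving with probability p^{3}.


K_6 has 6!/(2^{3}·3!) = 15 labelled perfect matchings.
For each such perfect matching H, let X_H = 1 if all 3 edges of H are present in G. Then P[X_H = 1] = p^{3} = (1/2)^{3} = 1/8.
By linearity of expectation: E[X] = Σ_H E[X_H] = 15 · p^{3} = 15 · 1/8 = 15/8.
Numerically: E[X] ≈ 1.875.

E[X] = 15 · (1/2)^{3} = 15/8 ≈ 1.875.


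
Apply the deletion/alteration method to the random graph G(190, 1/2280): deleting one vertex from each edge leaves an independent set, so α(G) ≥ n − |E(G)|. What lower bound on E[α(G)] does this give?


E[|E(G)|] = C(190, 2)·p = 17955 · (1/2280) = 63/8.
E[α(G)] ≥ n − E[|E(G)|] = 190 − 63/8 = 1457/8.
Numerically: ≈ 182.12500.
(This is only a lower bound; the true E[α(G)] may be larger.)

E[α(G)] ≥ 1457/8 ≈ 182.12500.


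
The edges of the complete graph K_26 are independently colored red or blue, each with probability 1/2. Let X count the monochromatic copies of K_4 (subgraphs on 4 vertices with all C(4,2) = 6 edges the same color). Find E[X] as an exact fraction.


Let X = Σ_S X_S over the C(26, 4) = 14950 subsets S of size 4, where X_S = 1 if the K_4 on S is monochromatic.
For a fixed S, the K_4 on S has C(4, 2) = 6 edges. P[all 6 edges red] = (1/2)^6, and likewise for blue, so P[monochromatic] = 2·(1/2)^6 = 2^{1 − 6} = 1/32.
By linearity of expectation: E[X] = C(26, 4) · 2^{1 − 6} = 14950 · 1/32 = 7475/16.
Numerically: E[X] ≈ 467.18750.

E[X] = C(26,4)·2^(1−C(4,2)) = 7475/16 ≈ 467.18750.


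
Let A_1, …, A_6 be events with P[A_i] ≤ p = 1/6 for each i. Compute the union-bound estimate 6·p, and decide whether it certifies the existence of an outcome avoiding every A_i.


Union bound: P[∪_{i=1}^{6} A_i] ≤ Σ_i P[A_i] ≤ 6·p = 6·(1/6) = 1.
Numerically: 1 ≈ 1.000000.
Is 1 < 1? NO.
Since the bound 1 is ≥ 1, the union bound is uninformative here; it does NOT by itself certify existence.

6·p = 1 ≈ 1.000000; existence NOT certified by the union bound.


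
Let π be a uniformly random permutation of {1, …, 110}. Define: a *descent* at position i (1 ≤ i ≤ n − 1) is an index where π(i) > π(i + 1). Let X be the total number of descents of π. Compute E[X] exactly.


Write X = Σ X_I over i = 1, …, 109, with X_I the indicator of one descent.
There are 109 indicators.
For each fixed i, the pair (π(i), π(i+1)) is a uniformly random ordered pair of distinct values from {1, …, 110}; by symmetry P[π(i) > π(i+1)] = 1/2.
By linearity: E[X] = 109 · (1/2) = (110 − 1) · (1/2) = 109/2 ≈ 54.50000.

E[X] = 109/2 = 54.50000.


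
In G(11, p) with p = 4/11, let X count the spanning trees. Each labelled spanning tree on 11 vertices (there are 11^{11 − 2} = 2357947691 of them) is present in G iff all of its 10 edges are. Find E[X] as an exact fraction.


K_11 has 11^{11 − 2} = 2357947691 labelled spanning trees.
For each such spanning tree H, let X_H = 1 if all 10 edges of H are present in G. Then P[X_H = 1] = p^{10} = (4/11)^{10} = 1048576/25937424601.
By linearity of expectation: E[X] = Σ_H E[X_H] = 2357947691 · p^{10} = 2357947691 · 1048576/25937424601 = 1048576/11.
Numerically: E[X] ≈ 95325.1.

E[X] = 2357947691 · (4/11)^{10} = 1048576/11 ≈ 95325.1.


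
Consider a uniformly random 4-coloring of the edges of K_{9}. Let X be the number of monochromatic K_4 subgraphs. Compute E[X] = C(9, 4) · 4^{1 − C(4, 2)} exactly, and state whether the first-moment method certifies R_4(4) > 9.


E[X] = C(9, 4) · 4^{1 − 6} = 126 · 4^{−5} = 126/1024.
As a reduced fraction: E[X] = 63/512 ≈ 0.123.
Is E[X] < 1? YES.
Since E[X] < 1, there exists a 4-coloring of K_{9} with no monochromatic K_4; hence R_4(4) > 9.

E[X] = 63/512 ≈ 0.123; E[X] < 1, so R_4(4) > 9.


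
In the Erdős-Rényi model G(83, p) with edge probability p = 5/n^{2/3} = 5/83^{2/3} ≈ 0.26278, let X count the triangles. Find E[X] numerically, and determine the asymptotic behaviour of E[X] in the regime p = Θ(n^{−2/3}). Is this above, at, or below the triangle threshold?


Number of potential triangles: C(83, 3) = 91881.
Each occurs with probability p³ ≈ (0.26278)³ ≈ 1.8144869e-02.
By linearity: E[X] = C(83, 3)·p³ ≈ 91881 · 1.8144869e-02 ≈ 1667.16867.
Since α = 2/3 < 1, p = c/n^{2/3} ≫ 1/n is above the triangle threshold p ~ 1/n. Asymptotically E[X] ~ (c³/6)·n^{3(1−α)} = (5³/6)·n^{1} → ∞; triangles are abundant w.h.p.

E[X] ≈ 1667.16867; in regime p = Θ(1/n^{2/3}) E[X] diverges (above the triangle threshold p ~ 1/n).


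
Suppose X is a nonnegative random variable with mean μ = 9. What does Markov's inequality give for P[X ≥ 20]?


μ = E[X] = 9, a = 20.
Markov: P[X ≥ 20] ≤ μ/a = (9)/20 = 9/20.
Numerically: ≈ 0.4500.
(Since a = 20 > μ = 9.0000, the bound 9/20 is < 1 and informative.)

P[X ≥ 20] ≤ 9/20 ≈ 0.4500.


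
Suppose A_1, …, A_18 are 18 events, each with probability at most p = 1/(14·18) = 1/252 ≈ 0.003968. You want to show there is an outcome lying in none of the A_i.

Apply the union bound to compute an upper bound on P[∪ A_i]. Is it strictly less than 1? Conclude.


Union bound: P[∪_{i=1}^{18} A_i] ≤ Σ_i P[A_i] ≤ 18·p = 18·(1/252) = 1/14.
Numerically: 1/14 ≈ 0.071429.
Is 1/14 < 1? YES.
Since P[∪ A_i] ≤ 1/14 < 1, the complement has P[∩ A_i^c] ≥ 1 − 1/14 = 13/14 > 0, so some outcome avoids every A_i.

18·p = 1/14 ≈ 0.071429; existence CERTIFIED by the union bound.


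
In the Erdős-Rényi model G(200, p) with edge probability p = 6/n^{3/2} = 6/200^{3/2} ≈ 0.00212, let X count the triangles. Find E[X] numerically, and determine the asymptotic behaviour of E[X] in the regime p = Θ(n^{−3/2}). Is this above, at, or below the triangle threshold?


Number of potential triangles: C(200, 3) = 1313400.
Each occurs with probability p³ ≈ (0.00212)³ ≈ 9.54594e-09.
By linearity: E[X] = C(200, 3)·p³ ≈ 1313400 · 9.54594e-09 ≈ 0.013.
Since α = 3/2 > 1, p = c/n^{3/2} = o(1/n) is below the triangle threshold p ~ 1/n. Asymptotically E[X] ~ (c³/6)·n^{3(1−α)} = (6³/6)·n^{-1.5} → 0, so by Markov's inequality G has no triangles w.h.p.

E[X] ≈ 0.013; in regime p = Θ(1/n^{3/2}) E[X] tends to 0 (below the triangle threshold p ~ 1/n).


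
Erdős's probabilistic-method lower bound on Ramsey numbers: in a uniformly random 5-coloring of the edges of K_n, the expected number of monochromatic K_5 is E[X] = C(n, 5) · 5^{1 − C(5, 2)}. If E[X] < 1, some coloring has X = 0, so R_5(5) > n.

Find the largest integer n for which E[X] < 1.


We need C(n, 5) · 5^{1 − 10} < 1, i.e. C(n, 5) < 5^{10 − 1} = 1953125.
Check values of n near the boundary:
  n = 46: C(46, 5) = 1370754; 1370754 < 1953125? YES
  n = 47: C(47, 5) = 1533939; 1533939 < 1953125? YES
  n = 48: C(48, 5) = 1712304; 1712304 < 1953125? YES
  n = 49: C(49, 5) = 1906884; 1906884 < 1953125? YES
  n = 50: C(50, 5) = 2118760; 2118760 < 1953125? NO
The largest n with C(n, 5) < 1953125 is n = 49 (where E[X] = 1906884/1953125 ≈ 0.9763246). Hence R_5(5) > 49, i.e. R_5(5) ≥ 50.

Largest n = 49; hence R_5(5) > 49.


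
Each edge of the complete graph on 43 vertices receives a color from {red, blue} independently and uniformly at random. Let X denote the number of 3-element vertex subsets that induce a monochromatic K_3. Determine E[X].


Let X = Σ_S X_S over the C(43, 3) = 12341 subsets S of size 3, where X_S = 1 if the K_3 on S is monochromatic.
For a fixed S, the K_3 on S has C(3, 2) = 3 edges. P[all 3 edges red] = (1/2)^3, and likewise for blue, so P[monochromatic] = 2·(1/2)^3 = 2^{1 − 3} = 1/4.
By linearity of expectation: E[X] = C(43, 3) · 2^{1 − 3} = 12341 · 1/4 = 12341/4.
Numerically: E[X] ≈ 3085.250000.

E[X] = C(43,3)·2^(1−C(3,2)) = 12341/4 ≈ 3085.250000.


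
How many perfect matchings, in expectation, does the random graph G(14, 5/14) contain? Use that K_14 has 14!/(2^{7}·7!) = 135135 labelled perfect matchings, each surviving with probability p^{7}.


K_14 has 14!/(2^{7}·7!) = 135135 labelled perfect matchings.
For each such perfect matching H, let X_H = 1 if all 7 edges of H are present in G. Then P[X_H = 1] = p^{7} = (5/14)^{7} = 78125/105413504.
Summing the indicators: E[X] = Σ_H E[X_H] = 135135 · p^{7} = 135135 · 78125/105413504 = 1508203125/15059072.
Numerically: E[X] ≈ 100.

E[X] = 135135 · (5/14)^{7} = 1508203125/15059072 ≈ 100.


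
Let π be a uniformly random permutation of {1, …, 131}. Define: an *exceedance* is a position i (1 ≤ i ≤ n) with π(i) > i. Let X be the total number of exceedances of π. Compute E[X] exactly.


Write X = Σ_{i=1}^{131} X_i, where X_i = 1_{π(i) > i}.
For each fixed i, π(i) is uniform over {1, …, 131} (marginal of a uniform permutation), so P[π(i) > i] = (n − i)/n. Summing: Σ_{i=1}^{131} (n − i)/n = (0 + 1 + … + 130)/131 = 131(131 − 1)/(2·131) = (131 − 1)/2.
Hence E[X] = Σ_{i=1}^{131} (131 − i)/131 = 65 ≈ 65.0000.

E[X] = 65 = 65.0000.


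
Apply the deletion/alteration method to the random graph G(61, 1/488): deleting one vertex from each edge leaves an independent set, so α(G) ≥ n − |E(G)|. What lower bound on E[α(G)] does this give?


E[|E(G)|] = C(61, 2)·p = 1830 · (1/488) = 15/4.
E[α(G)] ≥ n − E[|E(G)|] = 61 − 15/4 = 229/4.
Numerically: ≈ 57.2500.
(This is only a lower bound; the true E[α(G)] may be larger.)

E[α(G)] ≥ 229/4 ≈ 57.2500.


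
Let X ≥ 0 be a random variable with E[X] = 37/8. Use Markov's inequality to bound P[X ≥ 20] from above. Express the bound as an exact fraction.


μ = E[X] = 37/8, a = 20.
Markov: P[X ≥ 20] ≤ μ/a = (37/8)/20 = 37/160.
Numerically: ≈ 0.231250.
(Since a = 20 > μ = 4.625000, the bound 37/160 is < 1 and informative.)

P[X ≥ 20] ≤ 37/160 ≈ 0.231250.


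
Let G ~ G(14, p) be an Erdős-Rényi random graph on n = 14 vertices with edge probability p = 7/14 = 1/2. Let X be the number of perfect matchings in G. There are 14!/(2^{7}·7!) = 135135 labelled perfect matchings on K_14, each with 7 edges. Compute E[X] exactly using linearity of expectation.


K_14 has 14!/(2^{7}·7!) = 135135 labelled perfect matchings.
For each such perfect matching H, let X_H = 1 if all 7 edges of H are present in G. Then P[X_H = 1] = p^{7} = (1/2)^{7} = 1/128.
Summing the indicators: E[X] = Σ_H E[X_H] = 135135 · p^{7} = 135135 · 1/128 = 135135/128.
Numerically: E[X] ≈ 1055.7.

E[X] = 135135 · (1/2)^{7} = 135135/128 ≈ 1055.7.


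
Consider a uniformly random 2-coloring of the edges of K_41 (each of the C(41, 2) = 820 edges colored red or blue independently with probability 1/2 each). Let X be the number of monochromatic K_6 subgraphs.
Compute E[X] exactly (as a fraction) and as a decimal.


Let X = Σ_S X_S over the C(41, 6) = 4496388 subsets S of size 6, where X_S = 1 if the K_6 on S is monochromatic.
For a fixed S, the K_6 on S has C(6, 2) = 15 edges. P[all 15 edges red] = (1/2)^15, and likewise for blue, so P[monochromatic] = 2·(1/2)^15 = 2^{1 − 15} = 1/16384.
By linearity: E[X] = C(41, 6) · 2^{1 − 15} = 4496388 · 1/16384 = 1124097/4096.
Numerically: E[X] ≈ 274.438.

E[X] = C(41,6)·2^(1−C(6,2)) = 1124097/4096 ≈ 274.438.


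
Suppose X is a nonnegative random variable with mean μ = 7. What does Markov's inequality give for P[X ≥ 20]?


μ = E[X] = 7, a = 20.
Markov: P[X ≥ 20] ≤ μ/a = (7)/20 = 7/20.
Numerically: ≈ 0.350.
(Since a = 20 > μ = 7.000, the bound 7/20 is < 1 and informative.)

P[X ≥ 20] ≤ 7/20 ≈ 0.350.


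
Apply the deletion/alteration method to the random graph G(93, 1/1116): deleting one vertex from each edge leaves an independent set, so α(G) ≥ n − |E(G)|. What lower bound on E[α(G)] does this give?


E[|E(G)|] = C(93, 2)·p = 4278 · (1/1116) = 23/6.
E[α(G)] ≥ n − E[|E(G)|] = 93 − 23/6 = 535/6.
Numerically: ≈ 89.16667.
(This is only a lower bound; the true E[α(G)] may be larger.)

E[α(G)] ≥ 535/6 ≈ 89.16667.


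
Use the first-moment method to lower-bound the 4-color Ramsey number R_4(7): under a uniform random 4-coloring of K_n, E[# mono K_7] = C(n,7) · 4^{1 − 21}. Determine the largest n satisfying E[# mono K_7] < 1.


We need C(n, 7) · 4^{1 − 21} < 1, i.e. C(n, 7) < 4^{21 − 1} = 1099511627776.
Check values of n near the boundary:
  n = 177: C(177, 7) = 957664425960; 957664425960 < 1099511627776? YES
  n = 178: C(178, 7) = 996867063280; 996867063280 < 1099511627776? YES
  n = 179: C(179, 7) = 1037437234460; 1037437234460 < 1099511627776? YES
  n = 180: C(180, 7) = 1079414463600; 1079414463600 < 1099511627776? YES
  n = 181: C(181, 7) = 1122839183400; 1122839183400 < 1099511627776? NO
  n = 182: C(182, 7) = 1167752750736; 1167752750736 < 1099511627776? NO
  n = 183: C(183, 7) = 1214197462413; 1214197462413 < 1099511627776? NO
The largest n with C(n, 7) < 1099511627776 is n = 180 (where E[X] = 67463403975/68719476736 ≈ 0.981722). Hence R_4(7) > 180, i.e. R_4(7) ≥ 181.

Largest n = 180; hence R_4(7) > 180.


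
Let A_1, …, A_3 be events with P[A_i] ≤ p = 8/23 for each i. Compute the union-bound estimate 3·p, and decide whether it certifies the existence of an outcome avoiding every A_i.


Union bound: P[∪_{i=1}^{3} A_i] ≤ Σ_i P[A_i] ≤ 3·p = 3·(8/23) = 24/23.
Numerically: 24/23 ≈ 1.04348.
Is 24/23 < 1? NO.
Since the bound 24/23 is ≥ 1, the union bound is uninformative here; it does NOT by itself certify existence.

3·p = 24/23 ≈ 1.04348; existence NOT certified by the union bound.


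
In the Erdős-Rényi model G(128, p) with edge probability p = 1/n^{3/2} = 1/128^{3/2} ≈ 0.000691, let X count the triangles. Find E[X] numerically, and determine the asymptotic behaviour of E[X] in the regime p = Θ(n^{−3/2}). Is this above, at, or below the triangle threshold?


Number of potential triangles: C(128, 3) = 341376.
Each occurs with probability p³ ≈ (0.000691)³ ≈ 3.29272e-10.
By linearity: E[X] = C(128, 3)·p³ ≈ 341376 · 3.29272e-10 ≈ 0.000.
Since α = 3/2 > 1, p = c/n^{3/2} = o(1/n) is below the triangle threshold p ~ 1/n. Asymptotically E[X] ~ (c³/6)·n^{3(1−α)} = (1³/6)·n^{-1.5} → 0, so by Markov's inequality G has no triangles w.h.p.

E[X] ≈ 0.000; in regime p = Θ(1/n^{3/2}) E[X] tends to 0 (below the triangle threshold p ~ 1/n).


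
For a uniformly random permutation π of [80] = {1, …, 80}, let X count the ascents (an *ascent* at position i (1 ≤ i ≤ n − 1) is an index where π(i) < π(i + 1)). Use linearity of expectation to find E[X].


Write X = Σ X_I over i = 1, …, 79, with X_I the indicator of one ascent.
There are 79 indicators.
For each fixed i, the pair (π(i), π(i+1)) is a uniformly random ordered pair of distinct values from {1, …, 80}; by symmetry P[π(i) < π(i+1)] = 1/2.
By linearity: E[X] = 79 · (1/2) = (80 − 1) · (1/2) = 79/2 ≈ 39.50000.

E[X] = 79/2 = 39.50000.


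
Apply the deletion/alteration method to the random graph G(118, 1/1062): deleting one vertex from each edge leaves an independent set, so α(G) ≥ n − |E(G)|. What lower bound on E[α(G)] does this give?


E[|E(G)|] = C(118, 2)·p = 6903 · (1/1062) = 13/2.
E[α(G)] ≥ n − E[|E(G)|] = 118 − 13/2 = 223/2.
Numerically: ≈ 111.50000.
(This is only a lower bound; the true E[α(G)] may be larger.)

E[α(G)] ≥ 223/2 ≈ 111.50000.


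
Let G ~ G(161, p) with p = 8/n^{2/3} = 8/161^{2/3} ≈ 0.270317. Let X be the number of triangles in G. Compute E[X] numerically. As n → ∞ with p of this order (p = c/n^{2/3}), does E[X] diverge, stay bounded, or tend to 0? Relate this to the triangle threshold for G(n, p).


Number of potential triangles: C(161, 3) = 682640.
Each occurs with probability p³ ≈ (0.270317)³ ≈ 1.97523244e-02.
By linearity: E[X] = C(161, 3)·p³ ≈ 682640 · 1.97523244e-02 ≈ 13483.726708.
Since α = 2/3 < 1, p = c/n^{2/3} ≫ 1/n is above the triangle threshold p ~ 1/n. Asymptotically E[X] ~ (c³/6)·n^{3(1−α)} = (8³/6)·n^{1} → ∞; triangles are abundant w.h.p.

E[X] ≈ 13483.726708; in regime p = Θ(1/n^{2/3}) E[X] diverges (above the triangle threshold p ~ 1/n).


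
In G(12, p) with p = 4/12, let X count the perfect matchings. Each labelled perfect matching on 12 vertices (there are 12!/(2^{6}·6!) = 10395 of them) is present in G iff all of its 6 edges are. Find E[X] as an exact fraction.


K_12 has 12!/(2^{6}·6!) = 10395 labelled perfect matchings.
For each such perfect matching H, let X_H = 1 if all 6 edges of H are present in G. Then P[X_H = 1] = p^{6} = (1/3)^{6} = 1/729.
By linearity: E[X] = Σ_H E[X_H] = 10395 · p^{6} = 10395 · 1/729 = 385/27.
Numerically: E[X] ≈ 14.26.

E[X] = 10395 · (1/3)^{6} = 385/27 ≈ 14.26.


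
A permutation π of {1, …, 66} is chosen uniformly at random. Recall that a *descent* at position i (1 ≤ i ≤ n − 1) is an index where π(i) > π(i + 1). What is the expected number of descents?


Write X = Σ X_I over i = 1, …, 65, with X_I the indicator of one descent.
There are 65 indicators.
For each fixed i, the pair (π(i), π(i+1)) is a uniformly random ordered pair of distinct values from {1, …, 66}; by symmetry P[π(i) > π(i+1)] = 1/2.
By linearity: E[X] = 65 · (1/2) = (66 − 1) · (1/2) = 65/2 ≈ 32.5000.

E[X] = 65/2 = 32.5000.


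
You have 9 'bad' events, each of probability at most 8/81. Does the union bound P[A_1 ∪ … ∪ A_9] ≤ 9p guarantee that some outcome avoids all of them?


Union bound: P[∪_{i=1}^{9} A_i] ≤ Σ_i P[A_i] ≤ 9·p = 9·(8/81) = 8/9.
Numerically: 8/9 ≈ 0.8888889.
Is 8/9 < 1? YES.
Since P[∪ A_i] ≤ 8/9 < 1, the complement has P[∩ A_i^c] ≥ 1 − 8/9 = 1/9 > 0, so some outcome avoids every A_i.

9·p = 8/9 ≈ 0.8888889; existence CERTIFIED by the union bound.


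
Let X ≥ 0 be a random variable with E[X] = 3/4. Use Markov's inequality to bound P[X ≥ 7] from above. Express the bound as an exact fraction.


μ = E[X] = 3/4, a = 7.
Markov: P[X ≥ 7] ≤ μ/a = (3/4)/7 = 3/28.
Numerically: ≈ 0.107.
(Since a = 7 > μ = 0.750, the bound 3/28 is < 1 and informative.)

P[X ≥ 7] ≤ 3/28 ≈ 0.107.


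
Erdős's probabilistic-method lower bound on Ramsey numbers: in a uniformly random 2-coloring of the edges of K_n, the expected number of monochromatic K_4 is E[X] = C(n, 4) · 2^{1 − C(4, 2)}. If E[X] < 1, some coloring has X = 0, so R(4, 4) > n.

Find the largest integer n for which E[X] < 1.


We need C(n, 4) · 2^{1 − 6} < 1, i.e. C(n, 4) < 2^{6 − 1} = 32.
Check values of n near the boundary:
  n = 4: C(4, 4) = 1; 1 < 32? YES
  n = 5: C(5, 4) = 5; 5 < 32? YES
  n = 6: C(6, 4) = 15; 15 < 32? YES
  n = 7: C(7, 4) = 35; 35 < 32? NO
  n = 8: C(8, 4) = 70; 70 < 32? NO
The largest n with C(n, 4) < 32 is n = 6 (where E[X] = 15/32 ≈ 0.4688). Hence R(4, 4) > 6, i.e. R(4, 4) ≥ 7.

Largest n = 6; hence R(4, 4) > 6.


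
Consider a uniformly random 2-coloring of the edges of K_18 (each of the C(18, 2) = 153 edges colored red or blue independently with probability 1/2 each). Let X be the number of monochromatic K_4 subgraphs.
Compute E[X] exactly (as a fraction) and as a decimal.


Let X = Σ_S X_S over the C(18, 4) = 3060 subsets S of size 4, where X_S = 1 if the K_4 on S is monochromatic.
For a fixed S, the K_4 on S has C(4, 2) = 6 edges. P[all 6 edges red] = (1/2)^6, and likewise for blue, so P[monochromatic] = 2·(1/2)^6 = 2^{1 − 6} = 1/32.
By linearity of expectation: E[X] = C(18, 4) · 2^{1 − 6} = 3060 · 1/32 = 765/8.
Numerically: E[X] ≈ 95.62500.

E[X] = C(18,4)·2^(1−C(4,2)) = 765/8 ≈ 95.62500.


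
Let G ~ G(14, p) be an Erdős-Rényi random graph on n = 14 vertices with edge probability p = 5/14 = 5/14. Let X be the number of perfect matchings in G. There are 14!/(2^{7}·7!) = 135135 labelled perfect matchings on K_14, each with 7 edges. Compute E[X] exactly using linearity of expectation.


K_14 has 14!/(2^{7}·7!) = 135135 labelled perfect matchings.
For each such perfect matching H, let X_H = 1 if all 7 edges of H are present in G. Then P[X_H = 1] = p^{7} = (5/14)^{7} = 78125/105413504.
By linearity of expectation: E[X] = Σ_H E[X_H] = 135135 · p^{7} = 135135 · 78125/105413504 = 1508203125/15059072.
Numerically: E[X] ≈ 100.15.

E[X] = 135135 · (5/14)^{7} = 1508203125/15059072 ≈ 100.15.


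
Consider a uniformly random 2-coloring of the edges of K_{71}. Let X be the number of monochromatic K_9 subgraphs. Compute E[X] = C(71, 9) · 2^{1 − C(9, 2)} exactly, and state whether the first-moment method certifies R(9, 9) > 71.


E[X] = C(71, 9) · 2^{1 − 36} = 74473879480 · 2^{−35} = 74473879480/34359738368.
As a reduced fraction: E[X] = 9309234935/4294967296 ≈ 2.1674752.
Is E[X] < 1? NO.
Since E[X] ≥ 1, the first-moment bound is inconclusive at n = 71; it does NOT by itself certify R(9, 9) > 71.

E[X] = 9309234935/4294967296 ≈ 2.1674752; E[X] ≥ 1; first-moment method inconclusive here.


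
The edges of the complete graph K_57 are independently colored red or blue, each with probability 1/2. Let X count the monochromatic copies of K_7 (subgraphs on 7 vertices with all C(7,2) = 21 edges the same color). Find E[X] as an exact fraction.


Let X = Σ_S X_S over the C(57, 7) = 264385836 subsets S of size 7, where X_S = 1 if the K_7 on S is monochromatic.
For a fixed S, the K_7 on S has C(7, 2) = 21 edges. P[all 21 edges red] = (1/2)^21, and likewise for blue, so P[monochromatic] = 2·(1/2)^21 = 2^{1 − 21} = 1/1048576.
By linearity: E[X] = C(57, 7) · 2^{1 − 21} = 264385836 · 1/1048576 = 66096459/262144.
Numerically: E[X] ≈ 252.138.

E[X] = C(57,7)·2^(1−C(7,2)) = 66096459/262144 ≈ 252.138.


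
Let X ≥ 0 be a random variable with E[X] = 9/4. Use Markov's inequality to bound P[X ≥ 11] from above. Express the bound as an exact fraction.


μ = E[X] = 9/4, a = 11.
Markov: P[X ≥ 11] ≤ μ/a = (9/4)/11 = 9/44.
Numerically: ≈ 0.205.
(Since a = 11 > μ = 2.250, the bound 9/44 is < 1 and informative.)

P[X ≥ 11] ≤ 9/44 ≈ 0.205.


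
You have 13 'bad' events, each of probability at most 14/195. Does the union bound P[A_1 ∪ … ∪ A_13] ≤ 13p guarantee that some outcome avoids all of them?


Union bound: P[∪_{i=1}^{13} A_i] ≤ Σ_i P[A_i] ≤ 13·p = 13·(14/195) = 14/15.
Numerically: 14/15 ≈ 0.933.
Is 14/15 < 1? YES.
Since P[∪ A_i] ≤ 14/15 < 1, the complement has P[∩ A_i^c] ≥ 1 − 14/15 = 1/15 > 0, so some outcome avoids every A_i.

13·p = 14/15 ≈ 0.933; existence CERTIFIED by the union bound.


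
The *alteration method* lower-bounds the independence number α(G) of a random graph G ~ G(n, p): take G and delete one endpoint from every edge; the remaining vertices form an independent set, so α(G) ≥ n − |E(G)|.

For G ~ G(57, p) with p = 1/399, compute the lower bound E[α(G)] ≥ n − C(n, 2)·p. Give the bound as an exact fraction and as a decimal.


E[|E(G)|] = C(57, 2)·p = 1596 · (1/399) = 4.
E[α(G)] ≥ n − E[|E(G)|] = 57 − 4 = 53.
Numerically: ≈ 53.000000.
(This is only a lower bound; the true E[α(G)] may be larger.)

E[α(G)] ≥ 53 ≈ 53.000000.


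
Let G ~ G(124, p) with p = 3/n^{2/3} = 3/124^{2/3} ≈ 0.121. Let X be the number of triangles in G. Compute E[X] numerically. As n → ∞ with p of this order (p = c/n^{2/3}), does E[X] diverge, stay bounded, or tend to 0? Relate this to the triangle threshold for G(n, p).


Number of potential triangles: C(124, 3) = 310124.
Each occurs with probability p³ ≈ (0.121)³ ≈ 1.75598e-03.
By linearity: E[X] = C(124, 3)·p³ ≈ 310124 · 1.75598e-03 ≈ 544.573.
Since α = 2/3 < 1, p = c/n^{2/3} ≫ 1/n is above the triangle threshold p ~ 1/n. Asymptotically E[X] ~ (c³/6)·n^{3(1−α)} = (3³/6)·n^{1} → ∞; triangles are abundant w.h.p.

E[X] ≈ 544.573; in regime p = Θ(1/n^{2/3}) E[X] diverges (above the triangle threshold p ~ 1/n).


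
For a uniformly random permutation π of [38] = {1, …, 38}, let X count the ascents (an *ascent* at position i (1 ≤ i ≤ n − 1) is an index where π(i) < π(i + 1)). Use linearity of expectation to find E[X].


Write X = Σ X_I over i = 1, …, 37, with X_I the indicator of one ascent.
There are 37 indicators.
For each fixed i, the pair (π(i), π(i+1)) is a uniformly random ordered pair of distinct values from {1, …, 38}; by symmetry P[π(i) < π(i+1)] = 1/2.
By linearity: E[X] = 37 · (1/2) = (38 − 1) · (1/2) = 37/2 ≈ 18.50000.

E[X] = 37/2 = 18.50000.


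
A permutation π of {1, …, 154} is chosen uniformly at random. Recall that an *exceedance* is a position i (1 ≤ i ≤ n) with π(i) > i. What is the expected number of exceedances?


Write X = Σ_{i=1}^{154} X_i, where X_i = 1_{π(i) > i}.
For each fixed i, π(i) is uniform over {1, …, 154} (marginal of a uniform permutation), so P[π(i) > i] = (n − i)/n. Summing: Σ_{i=1}^{154} (n − i)/n = (0 + 1 + … + 153)/154 = 154(154 − 1)/(2·154) = (154 − 1)/2.
Hence E[X] = Σ_{i=1}^{154} (154 − i)/154 = 153/2 ≈ 76.500.

E[X] = 153/2 = 76.500.


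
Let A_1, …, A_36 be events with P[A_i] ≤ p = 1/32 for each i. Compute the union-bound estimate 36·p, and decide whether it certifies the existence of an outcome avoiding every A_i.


Union bound: P[∪_{i=1}^{36} A_i] ≤ Σ_i P[A_i] ≤ 36·p = 36·(1/32) = 9/8.
Numerically: 9/8 ≈ 1.125.
Is 9/8 < 1? NO.
Since the bound 9/8 is ≥ 1, the union bound is uninformative here; it does NOT by itself certify existence.

36·p = 9/8 ≈ 1.125; existence NOT certified by the union bound.


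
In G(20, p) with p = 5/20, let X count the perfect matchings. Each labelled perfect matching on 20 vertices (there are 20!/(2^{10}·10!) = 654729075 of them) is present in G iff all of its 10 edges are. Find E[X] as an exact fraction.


K_20 has 20!/(2^{10}·10!) = 654729075 labelled perfect matchings.
For each such perfect matching H, let X_H = 1 if all 10 edges of H are present in G. Then P[X_H = 1] = p^{10} = (1/4)^{10} = 1/1048576.
By linearity of expectation: E[X] = Σ_H E[X_H] = 654729075 · p^{10} = 654729075 · 1/1048576 = 654729075/1048576.
Numerically: E[X] ≈ 624.4.

E[X] = 654729075 · (1/4)^{10} = 654729075/1048576 ≈ 624.4.


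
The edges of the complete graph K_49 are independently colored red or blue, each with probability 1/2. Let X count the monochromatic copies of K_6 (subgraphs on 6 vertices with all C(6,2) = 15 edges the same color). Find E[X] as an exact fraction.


Let X = Σ_S X_S over the C(49, 6) = 13983816 subsets S of size 6, where X_S = 1 if the K_6 on S is monochromatic.
For a fixed S, the K_6 on S has C(6, 2) = 15 edges. P[all 15 edges red] = (1/2)^15, and likewise for blue, so P[monochromatic] = 2·(1/2)^15 = 2^{1 − 15} = 1/16384.
Summing: E[X] = C(49, 6) · 2^{1 − 15} = 13983816 · 1/16384 = 1747977/2048.
Numerically: E[X] ≈ 853.5044.

E[X] = C(49,6)·2^(1−C(6,2)) = 1747977/2048 ≈ 853.5044.


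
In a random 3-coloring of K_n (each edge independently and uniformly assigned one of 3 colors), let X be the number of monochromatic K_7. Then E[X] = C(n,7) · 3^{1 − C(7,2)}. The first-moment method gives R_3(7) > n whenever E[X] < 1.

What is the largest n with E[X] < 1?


We need C(n, 7) · 3^{1 − 21} < 1, i.e. C(n, 7) < 3^{21 − 1} = 3486784401.
Check values of n near the boundary:
  n = 79: C(79, 7) = 2898753715; 2898753715 < 3486784401? YES
  n = 80: C(80, 7) = 3176716400; 3176716400 < 3486784401? YES
  n = 81: C(81, 7) = 3477216600; 3477216600 < 3486784401? YES
  n = 82: C(82, 7) = 3801756816; 3801756816 < 3486784401? NO
The largest n with C(n, 7) < 3486784401 is n = 81 (where E[X] = 42928600/43046721 ≈ 0.9973). Hence R_3(7) > 81, i.e. R_3(7) ≥ 82.

Largest n = 81; hence R_3(7) > 81.


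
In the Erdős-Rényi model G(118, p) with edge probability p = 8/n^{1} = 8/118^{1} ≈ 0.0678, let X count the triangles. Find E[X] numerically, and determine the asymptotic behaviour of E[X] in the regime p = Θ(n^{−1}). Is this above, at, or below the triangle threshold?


Number of potential triangles: C(118, 3) = 266916.
Each occurs with probability p³ ≈ (0.0678)³ ≈ 3.11619e-04.
By linearity: E[X] = C(118, 3)·p³ ≈ 266916 · 3.11619e-04 ≈ 83.176.
Here α = 1, so p = 8/n is exactly at the triangle threshold p ~ 1/n. Asymptotically E[X] → c³/6 = 8³/6 = 256/3 ≈ 85.333, a bounded constant. In this regime the triangle count is asymptotically Poisson(c³/6).

E[X] ≈ 83.176; in regime p = Θ(1/n^{1}) E[X] stays bounded (at the triangle threshold p ~ 1/n).


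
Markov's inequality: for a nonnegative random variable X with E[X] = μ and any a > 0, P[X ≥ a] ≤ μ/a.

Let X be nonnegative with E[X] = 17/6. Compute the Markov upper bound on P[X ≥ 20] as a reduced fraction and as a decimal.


μ = E[X] = 17/6, a = 20.
Markov: P[X ≥ 20] ≤ μ/a = (17/6)/20 = 17/120.
Numerically: ≈ 0.1417.
(Since a = 20 > μ = 2.8333, the bound 17/120 is < 1 and informative.)

P[X ≥ 20] ≤ 17/120 ≈ 0.1417.


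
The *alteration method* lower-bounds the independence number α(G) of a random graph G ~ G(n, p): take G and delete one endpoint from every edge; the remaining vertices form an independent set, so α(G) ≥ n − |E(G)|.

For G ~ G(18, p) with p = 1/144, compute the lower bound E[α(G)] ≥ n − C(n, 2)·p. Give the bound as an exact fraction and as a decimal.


E[|E(G)|] = C(18, 2)·p = 153 · (1/144) = 17/16.
E[α(G)] ≥ n − E[|E(G)|] = 18 − 17/16 = 271/16.
Numerically: ≈ 16.937500.
(This is only a lower bound; the true E[α(G)] may be larger.)

E[α(G)] ≥ 271/16 ≈ 16.937500.


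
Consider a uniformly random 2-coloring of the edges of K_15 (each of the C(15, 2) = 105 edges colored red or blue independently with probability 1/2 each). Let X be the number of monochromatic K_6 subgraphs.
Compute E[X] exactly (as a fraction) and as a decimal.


Let X = Σ_S X_S over the C(15, 6) = 5005 subsets S of size 6, where X_S = 1 if the K_6 on S is monochromatic.
For a fixed S, the K_6 on S has C(6, 2) = 15 edges. P[all 15 edges red] = (1/2)^15, and likewise for blue, so P[monochromatic] = 2·(1/2)^15 = 2^{1 − 15} = 1/16384.
Summing: E[X] = C(15, 6) · 2^{1 − 15} = 5005 · 1/16384 = 5005/16384.
Numerically: E[X] ≈ 0.305481.

E[X] = C(15,6)·2^(1−C(6,2)) = 5005/16384 ≈ 0.305481.


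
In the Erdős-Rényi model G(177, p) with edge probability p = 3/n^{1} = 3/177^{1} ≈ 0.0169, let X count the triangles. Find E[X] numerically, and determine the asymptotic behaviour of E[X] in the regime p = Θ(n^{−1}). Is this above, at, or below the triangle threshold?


Number of potential triangles: C(177, 3) = 908600.
Each occurs with probability p³ ≈ (0.0169)³ ≈ 4.86905e-06.
By linearity: E[X] = C(177, 3)·p³ ≈ 908600 · 4.86905e-06 ≈ 4.424.
Here α = 1, so p = 3/n is exactly at the triangle threshold p ~ 1/n. Asymptotically E[X] → c³/6 = 3³/6 = 9/2 ≈ 4.500, a bounded constant. In this regime the triangle count is asymptotically Poisson(c³/6).

E[X] ≈ 4.424; in regime p = Θ(1/n^{1}) E[X] stays bounded (at the triangle threshold p ~ 1/n).


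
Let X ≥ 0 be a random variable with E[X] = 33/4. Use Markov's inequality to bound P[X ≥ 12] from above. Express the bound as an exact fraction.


μ = E[X] = 33/4, a = 12.
Markov: P[X ≥ 12] ≤ μ/a = (33/4)/12 = 11/16.
Numerically: ≈ 0.688.
(Since a = 12 > μ = 8.250, the bound 11/16 is < 1 and informative.)

P[X ≥ 12] ≤ 11/16 ≈ 0.688.


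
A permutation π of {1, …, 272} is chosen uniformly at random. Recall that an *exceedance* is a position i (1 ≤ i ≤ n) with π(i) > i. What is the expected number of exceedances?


Write X = Σ_{i=1}^{272} X_i, where X_i = 1_{π(i) > i}.
For each fixed i, π(i) is uniform over {1, …, 272} (marginal of a uniform permutation), so P[π(i) > i] = (n − i)/n. Summing: Σ_{i=1}^{272} (n − i)/n = (0 + 1 + … + 271)/272 = 272(272 − 1)/(2·272) = (272 − 1)/2.
Hence E[X] = Σ_{i=1}^{272} (272 − i)/272 = 271/2 ≈ 135.5000.

E[X] = 271/2 = 135.5000.


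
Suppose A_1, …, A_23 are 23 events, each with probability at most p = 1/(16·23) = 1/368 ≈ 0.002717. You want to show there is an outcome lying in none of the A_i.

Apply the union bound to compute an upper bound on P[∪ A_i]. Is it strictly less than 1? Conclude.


Union bound: P[∪_{i=1}^{23} A_i] ≤ Σ_i P[A_i] ≤ 23·p = 23·(1/368) = 1/16.
Numerically: 1/16 ≈ 0.062500.
Is 1/16 < 1? YES.
Since P[∪ A_i] ≤ 1/16 < 1, the complement has P[∩ A_i^c] ≥ 1 − 1/16 = 15/16 > 0, so some outcome avoids every A_i.

23·p = 1/16 ≈ 0.062500; existence CERTIFIED by the union bound.


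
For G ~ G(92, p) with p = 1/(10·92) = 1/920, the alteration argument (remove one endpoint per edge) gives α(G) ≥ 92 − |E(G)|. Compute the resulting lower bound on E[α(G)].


E[|E(G)|] = C(92, 2)·p = 4186 · (1/920) = 91/20.
E[α(G)] ≥ n − E[|E(G)|] = 92 − 91/20 = 1749/20.
Numerically: ≈ 87.450.
(This is only a lower bound; the true E[α(G)] may be larger.)

E[α(G)] ≥ 1749/20 ≈ 87.450.


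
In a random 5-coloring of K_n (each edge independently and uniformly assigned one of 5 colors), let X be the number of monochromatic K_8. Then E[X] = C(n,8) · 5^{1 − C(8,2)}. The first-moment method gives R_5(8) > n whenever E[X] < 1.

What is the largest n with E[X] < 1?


We need C(n, 8) · 5^{1 − 28} < 1, i.e. C(n, 8) < 5^{28 − 1} = 7450580596923828125.
Check values of n near the boundary:
  n = 861: C(861, 8) = 7250034996615275865; 7250034996615275865 < 7450580596923828125? YES
  n = 862: C(862, 8) = 7317951015318931845; 7317951015318931845 < 7450580596923828125? YES
  n = 863: C(863, 8) = 7386423071602617757; 7386423071602617757 < 7450580596923828125? YES
  n = 864: C(864, 8) = 7455455062926006708; 7455455062926006708 < 7450580596923828125? NO
The largest n with C(n, 8) < 7450580596923828125 is n = 863 (where E[X] = 7386423071602617757/7450580596923828125 ≈ 0.991). Hence R_5(8) > 863, i.e. R_5(8) ≥ 864.

Largest n = 863; hence R_5(8) > 863.


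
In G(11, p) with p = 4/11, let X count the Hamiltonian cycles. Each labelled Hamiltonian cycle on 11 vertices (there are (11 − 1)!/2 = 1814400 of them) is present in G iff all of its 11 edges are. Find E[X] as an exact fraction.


K_11 has (11 − 1)!/2 = 1814400 labelled Hamiltonian cycles.
For each such Hamiltonian cycle H, let X_H = 1 if all 11 edges of H are present in G. Then P[X_H = 1] = p^{11} = (4/11)^{11} = 4194304/285311670611.
Summing the indicators: E[X] = Σ_H E[X_H] = 1814400 · p^{11} = 1814400 · 4194304/285311670611 = 7610145177600/285311670611.
Numerically: E[X] ≈ 26.6731.

E[X] = 1814400 · (4/11)^{11} = 7610145177600/285311670611 ≈ 26.6731.


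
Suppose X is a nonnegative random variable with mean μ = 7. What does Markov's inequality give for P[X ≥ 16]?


μ = E[X] = 7, a = 16.
Markov: P[X ≥ 16] ≤ μ/a = (7)/16 = 7/16.
Numerically: ≈ 0.43750.
(Since a = 16 > μ = 7.00000, the bound 7/16 is < 1 and informative.)

P[X ≥ 16] ≤ 7/16 ≈ 0.43750.


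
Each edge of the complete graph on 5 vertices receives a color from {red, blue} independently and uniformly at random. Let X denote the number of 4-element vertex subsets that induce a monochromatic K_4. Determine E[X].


Let X = Σ_S X_S over the C(5, 4) = 5 subsets S of size 4, where X_S = 1 if the K_4 on S is monochromatic.
For a fixed S, the K_4 on S has C(4, 2) = 6 edges. P[all 6 edges red] = (1/2)^6, and likewise for blue, so P[monochromatic] = 2·(1/2)^6 = 2^{1 − 6} = 1/32.
Summing: E[X] = C(5, 4) · 2^{1 − 6} = 5 · 1/32 = 5/32.
Numerically: E[X] ≈ 0.1562.

E[X] = C(5,4)·2^(1−C(4,2)) = 5/32 ≈ 0.1562.


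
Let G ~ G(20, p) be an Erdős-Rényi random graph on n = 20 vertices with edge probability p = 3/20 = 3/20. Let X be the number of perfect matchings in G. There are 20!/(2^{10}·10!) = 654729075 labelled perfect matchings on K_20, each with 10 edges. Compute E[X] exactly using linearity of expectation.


K_20 has 20!/(2^{10}·10!) = 654729075 labelled perfect matchings.
For each such perfect matching H, let X_H = 1 if all 10 edges of H are present in G. Then P[X_H = 1] = p^{10} = (3/20)^{10} = 59049/10240000000000.
By linearity of expectation: E[X] = Σ_H E[X_H] = 654729075 · p^{10} = 654729075 · 59049/10240000000000 = 1546443885987/409600000000.
Numerically: E[X] ≈ 3.775.

E[X] = 654729075 · (3/20)^{10} = 1546443885987/409600000000 ≈ 3.775.


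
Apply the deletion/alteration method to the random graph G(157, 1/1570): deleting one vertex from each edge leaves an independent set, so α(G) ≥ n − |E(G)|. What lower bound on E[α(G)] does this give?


E[|E(G)|] = C(157, 2)·p = 12246 · (1/1570) = 39/5.
E[α(G)] ≥ n − E[|E(G)|] = 157 − 39/5 = 746/5.
Numerically: ≈ 149.200000.
(This is only a lower bound; the true E[α(G)] may be larger.)

E[α(G)] ≥ 746/5 ≈ 149.200000.


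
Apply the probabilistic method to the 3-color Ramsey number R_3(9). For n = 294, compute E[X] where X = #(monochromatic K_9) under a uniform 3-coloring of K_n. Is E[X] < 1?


E[X] = C(294, 9) · 3^{1 − 36} = 39963546001186808 · 3^{−35} = 39963546001186808/50031545098999707.
As a reduced fraction: E[X] = 39963546001186808/50031545098999707 ≈ 0.798767.
Is E[X] < 1? YES.
Since E[X] < 1, there exists a 3-coloring of K_{294} with no monochromatic K_9; hence R_3(9) > 294.

E[X] = 39963546001186808/50031545098999707 ≈ 0.798767; E[X] < 1, so R_3(9) > 294.


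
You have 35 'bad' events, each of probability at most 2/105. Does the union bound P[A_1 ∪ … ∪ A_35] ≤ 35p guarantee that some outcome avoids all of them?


Union bound: P[∪_{i=1}^{35} A_i] ≤ Σ_i P[A_i] ≤ 35·p = 35·(2/105) = 2/3.
Numerically: 2/3 ≈ 0.667.
Is 2/3 < 1? YES.
Since P[∪ A_i] ≤ 2/3 < 1, the complement has P[∩ A_i^c] ≥ 1 − 2/3 = 1/3 > 0, so some outcome avoids every A_i.

35·p = 2/3 ≈ 0.667; existence CERTIFIED by the union bound.


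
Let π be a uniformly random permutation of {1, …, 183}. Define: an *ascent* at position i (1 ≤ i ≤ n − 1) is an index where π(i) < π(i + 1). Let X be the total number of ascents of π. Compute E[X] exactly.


Write X = Σ X_I over i = 1, …, 182, with X_I the indicator of one ascent.
There are 182 indicators.
For each fixed i, the pair (π(i), π(i+1)) is a uniformly random ordered pair of distinct values from {1, …, 183}; by symmetry P[π(i) < π(i+1)] = 1/2.
By linearity: E[X] = 182 · (1/2) = (183 − 1) · (1/2) = 91 ≈ 91.0000.

E[X] = 91 = 91.0000.


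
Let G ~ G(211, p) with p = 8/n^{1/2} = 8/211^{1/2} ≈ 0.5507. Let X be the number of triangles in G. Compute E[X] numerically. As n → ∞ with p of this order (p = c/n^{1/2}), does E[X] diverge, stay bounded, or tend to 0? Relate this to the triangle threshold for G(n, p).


Number of potential triangles: C(211, 3) = 1543465.
Each occurs with probability p³ ≈ (0.5507)³ ≈ 1.670499e-01.
By linearity: E[X] = C(211, 3)·p³ ≈ 1543465 · 1.670499e-01 ≈ 257835.7084.
Since α = 1/2 < 1, p = c/n^{1/2} ≫ 1/n is above the triangle threshold p ~ 1/n. Asymptotically E[X] ~ (c³/6)·n^{3(1−α)} = (8³/6)·n^{1.5} → ∞; triangles are abundant w.h.p.

E[X] ≈ 257835.7084; in regime p = Θ(1/n^{1/2}) E[X] diverges (above the triangle threshold p ~ 1/n).
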